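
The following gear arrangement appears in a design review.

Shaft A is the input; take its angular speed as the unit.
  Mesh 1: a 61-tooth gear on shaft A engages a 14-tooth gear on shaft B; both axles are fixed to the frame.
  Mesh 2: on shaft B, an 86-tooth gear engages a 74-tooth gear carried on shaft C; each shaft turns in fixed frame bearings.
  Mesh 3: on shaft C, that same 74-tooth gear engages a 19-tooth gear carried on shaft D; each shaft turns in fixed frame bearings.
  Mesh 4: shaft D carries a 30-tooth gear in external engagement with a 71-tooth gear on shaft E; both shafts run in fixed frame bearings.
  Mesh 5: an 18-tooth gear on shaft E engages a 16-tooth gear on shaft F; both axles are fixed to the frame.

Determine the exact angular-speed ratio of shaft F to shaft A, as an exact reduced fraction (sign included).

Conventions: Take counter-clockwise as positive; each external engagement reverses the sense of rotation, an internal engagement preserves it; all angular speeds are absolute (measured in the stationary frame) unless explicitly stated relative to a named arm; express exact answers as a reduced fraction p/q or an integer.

class = fixed-axis compound train [5 meshes; 5 ratios multiply, 5 sense flips]
mesh 1 [61T→14T]: running ratio 61/14, sense −
mesh 2 [86T→74T]: running ratio 2623/518, sense +
mesh 3 [74T→19T]: running ratio 2623/133, sense −
mesh 4 [30T→71T]: running ratio 78690/9443, sense +
mesh 5 [18T→16T]: running ratio 354105/37772, sense −
ω_out/ω_in = -354105/37772

-354105/37772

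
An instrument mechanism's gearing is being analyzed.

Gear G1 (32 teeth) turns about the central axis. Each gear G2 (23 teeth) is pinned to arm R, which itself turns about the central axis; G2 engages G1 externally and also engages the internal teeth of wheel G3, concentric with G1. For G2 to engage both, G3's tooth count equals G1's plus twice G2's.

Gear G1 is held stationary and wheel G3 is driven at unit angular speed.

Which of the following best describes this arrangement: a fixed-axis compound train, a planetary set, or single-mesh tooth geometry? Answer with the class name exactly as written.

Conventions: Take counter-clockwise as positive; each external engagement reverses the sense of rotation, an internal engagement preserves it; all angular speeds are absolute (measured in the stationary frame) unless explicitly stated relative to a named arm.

planetary set (32T centre, 23T on arm, 78T internal) — Willis relation
classification: planetary set

planetary set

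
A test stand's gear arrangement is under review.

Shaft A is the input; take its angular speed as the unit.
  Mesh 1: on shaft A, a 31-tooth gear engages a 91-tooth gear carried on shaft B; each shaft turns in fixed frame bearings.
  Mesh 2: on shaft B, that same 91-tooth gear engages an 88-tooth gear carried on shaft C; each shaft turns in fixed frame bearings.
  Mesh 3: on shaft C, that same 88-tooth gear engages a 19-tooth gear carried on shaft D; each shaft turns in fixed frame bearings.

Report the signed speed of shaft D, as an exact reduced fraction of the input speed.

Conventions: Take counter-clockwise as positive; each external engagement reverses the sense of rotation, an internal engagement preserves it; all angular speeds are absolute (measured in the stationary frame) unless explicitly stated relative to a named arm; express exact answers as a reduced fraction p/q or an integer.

3-mesh fixed-axis compound train (all bearings frame-fixed)
mesh 1 [31T→91T]: |ω|/ω_in = 1×31/91 = 31/91, sense flips to −
mesh 2 [91T→88T]: |ω|/ω_in = (31/91)×91/88 = 31/88, sense flips to +
mesh 3 [88T→19T]: |ω|/ω_in = (31/88)×88/19 = 31/19, sense flips to −
signed output speed (× input speed) = -31/19

-31/19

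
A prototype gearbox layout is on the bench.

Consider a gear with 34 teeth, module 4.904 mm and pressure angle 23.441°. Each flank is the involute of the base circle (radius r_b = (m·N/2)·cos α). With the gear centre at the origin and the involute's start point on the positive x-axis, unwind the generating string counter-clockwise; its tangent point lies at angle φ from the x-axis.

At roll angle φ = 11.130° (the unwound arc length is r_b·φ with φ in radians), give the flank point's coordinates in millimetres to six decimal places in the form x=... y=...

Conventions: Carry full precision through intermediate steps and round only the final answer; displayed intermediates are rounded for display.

x=77.917203 y=0.186186

recognized (one wheel, involute flank): single-mesh tooth geometry, m = 4.904, N = 34
pitch radius r_p = m·N/2 = 4.904·34/2 = 83.368000
base radius r_b = r_p·cos α = 83.368000·cos 23.441° = 76.487655
roll angle φ = 11.130° = 0.19425515 rad
x = r_b·(cos φ + φ·sin φ) = 77.917203
y = r_b·(sin φ − φ·cos φ) = 0.186186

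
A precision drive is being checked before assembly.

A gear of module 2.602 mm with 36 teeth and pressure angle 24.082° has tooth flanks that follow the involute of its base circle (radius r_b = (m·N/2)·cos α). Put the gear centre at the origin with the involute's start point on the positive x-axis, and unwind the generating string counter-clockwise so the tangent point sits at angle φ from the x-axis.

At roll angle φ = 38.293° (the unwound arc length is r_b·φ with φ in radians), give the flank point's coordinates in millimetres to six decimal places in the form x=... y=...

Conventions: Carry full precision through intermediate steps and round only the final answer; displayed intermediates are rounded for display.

x=51.269097 y=4.067966

single-mesh involute tooth geometry (36T wheel at module 2.602)
pitch radius r_p = m·N/2 = 2.602·36/2 = 46.836000
base radius r_b = r_p·cos α = 46.836000·cos 24.082° = 42.759508
roll angle φ = 38.293° = 0.66833893 rad
x = r_b·(cos φ + φ·sin φ) = 51.269097
y = r_b·(sin φ − φ·cos φ) = 4.067966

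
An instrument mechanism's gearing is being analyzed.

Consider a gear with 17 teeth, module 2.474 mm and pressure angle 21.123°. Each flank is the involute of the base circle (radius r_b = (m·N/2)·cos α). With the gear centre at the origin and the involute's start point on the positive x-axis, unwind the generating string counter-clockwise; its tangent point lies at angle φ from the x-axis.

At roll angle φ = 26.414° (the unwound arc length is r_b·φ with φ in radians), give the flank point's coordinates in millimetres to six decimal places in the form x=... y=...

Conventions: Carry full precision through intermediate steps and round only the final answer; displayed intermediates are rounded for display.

x=21.591096 y=0.627143

class = single-mesh tooth geometry [base-circle involute, m = 2.474, 17T]
pitch radius r_p = m·N/2 = 2.474·17/2 = 21.029000
base radius r_b = r_p·cos α = 21.029000·cos 21.123° = 19.616039
roll angle φ = 26.414° = 0.46101127 rad
x = r_b·(cos φ + φ·sin φ) = 21.591096
y = r_b·(sin φ − φ·cos φ) = 0.627143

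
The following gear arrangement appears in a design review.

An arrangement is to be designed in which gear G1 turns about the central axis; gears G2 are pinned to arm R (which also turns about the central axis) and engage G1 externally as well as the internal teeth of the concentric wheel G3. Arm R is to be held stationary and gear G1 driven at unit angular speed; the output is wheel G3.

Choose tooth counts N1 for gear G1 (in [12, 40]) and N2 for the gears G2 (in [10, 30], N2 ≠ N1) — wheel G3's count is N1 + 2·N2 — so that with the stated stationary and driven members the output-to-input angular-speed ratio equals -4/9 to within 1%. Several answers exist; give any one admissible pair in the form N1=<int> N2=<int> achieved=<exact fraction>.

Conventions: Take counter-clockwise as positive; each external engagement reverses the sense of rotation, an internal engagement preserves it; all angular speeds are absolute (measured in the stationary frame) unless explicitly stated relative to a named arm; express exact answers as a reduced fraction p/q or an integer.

topology: planetary set — design target -4/9, arm = carrier (Willis)
Willis with ω_arm = 0: ω_ring/ω_sun = −N1/N3; set equal to -4/9  ⇒  N3/N1 = −1/(-4/9) = 9/4
N3 = N1 + 2·N2  ⇒  N2/N1 = (N3/N1 − 1)/2 = (9/4 − 1)/2 = 5/8
smallest multiple with N1 ≥ 12 and N2 ≥ 10: k = 2  ⇒  N1 = 2·8 = 16, N2 = 2·5 = 10 (N1 ≤ 40, N2 ≤ 30, N2 ≠ N1 ✓), N3 = 16 + 2·10 = 36
check: −N1/N3 with N1 = 16, N3 = 36 gives -4/9; |achieved − target| = 0 ≤ 1/225 ✓

N1=16 N2=10 achieved=-4/9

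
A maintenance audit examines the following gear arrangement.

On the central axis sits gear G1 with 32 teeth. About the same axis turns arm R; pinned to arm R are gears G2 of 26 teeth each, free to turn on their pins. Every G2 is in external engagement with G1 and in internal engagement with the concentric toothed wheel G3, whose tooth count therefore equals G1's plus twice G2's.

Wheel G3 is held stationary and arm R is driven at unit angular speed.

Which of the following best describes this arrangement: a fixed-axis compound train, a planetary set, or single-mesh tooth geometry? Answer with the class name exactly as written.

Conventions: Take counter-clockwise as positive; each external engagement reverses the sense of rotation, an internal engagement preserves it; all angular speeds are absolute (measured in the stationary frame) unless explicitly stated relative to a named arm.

planetary set

class = planetary set [G3 = 32+2·26 = 84; Willis about the carrier]
classification: planetary set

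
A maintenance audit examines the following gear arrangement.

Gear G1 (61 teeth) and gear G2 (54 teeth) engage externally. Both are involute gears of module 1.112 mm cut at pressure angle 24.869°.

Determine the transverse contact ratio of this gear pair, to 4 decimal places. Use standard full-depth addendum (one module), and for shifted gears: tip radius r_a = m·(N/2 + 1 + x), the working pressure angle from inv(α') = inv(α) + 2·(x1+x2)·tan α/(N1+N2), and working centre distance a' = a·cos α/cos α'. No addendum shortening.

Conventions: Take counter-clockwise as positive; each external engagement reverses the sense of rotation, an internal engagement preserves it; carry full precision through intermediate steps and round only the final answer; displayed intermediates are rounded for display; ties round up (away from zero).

1.5547

single-mesh involute tooth geometry (61T engaging 54T at module 1.112)
base radii: r_b1 = 30.771026, r_b2 = 27.239925
tip radii: r_a1 = 35.028000, r_a2 = 31.136000
no profile shift: α' = α, a' = a
action lengths: √(r_a1²−r_b1²) = 16.736329, √(r_a2²−r_b2²) = 15.081014
base pitch p_b = π·m·cos α = 3.169509
CR = (16.736329 + 15.081014 − 63.940000·sin 24.86900°)/3.169509 = 1.554719
contact ratio ≈ 1.5547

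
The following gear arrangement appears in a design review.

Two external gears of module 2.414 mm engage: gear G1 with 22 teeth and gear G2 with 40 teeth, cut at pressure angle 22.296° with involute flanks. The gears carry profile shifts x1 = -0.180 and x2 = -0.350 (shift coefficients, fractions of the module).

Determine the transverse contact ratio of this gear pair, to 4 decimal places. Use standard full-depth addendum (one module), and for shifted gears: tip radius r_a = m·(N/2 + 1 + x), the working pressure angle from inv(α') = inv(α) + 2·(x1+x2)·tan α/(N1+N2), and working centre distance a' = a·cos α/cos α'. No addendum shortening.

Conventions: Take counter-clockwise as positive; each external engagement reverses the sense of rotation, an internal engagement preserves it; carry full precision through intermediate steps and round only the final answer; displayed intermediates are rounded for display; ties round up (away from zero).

1.7160

single-mesh involute tooth geometry (22T engaging 40T at module 2.414)
base radii: r_b1 = 24.568722, r_b2 = 44.670404
tip radii: r_a1 = 28.533480, r_a2 = 49.849100
inv(α') = inv(22.296°) + 2·(-0.180-0.350)·tan α/(22+40) = 0.01389922  ⇒  α' = 19.55460°
a' = a·cos α / cos α' = 74.8340·cos 22.296°/cos 19.55460° = 73.477064
action lengths: √(r_a1²−r_b1²) = 14.509906, √(r_a2²−r_b2²) = 22.124370
base pitch p_b = π·m·cos α = 7.016811
CR = (14.509906 + 22.124370 − 73.477064·sin 19.55460°)/7.016811 = 1.716042
contact ratio ≈ 1.7160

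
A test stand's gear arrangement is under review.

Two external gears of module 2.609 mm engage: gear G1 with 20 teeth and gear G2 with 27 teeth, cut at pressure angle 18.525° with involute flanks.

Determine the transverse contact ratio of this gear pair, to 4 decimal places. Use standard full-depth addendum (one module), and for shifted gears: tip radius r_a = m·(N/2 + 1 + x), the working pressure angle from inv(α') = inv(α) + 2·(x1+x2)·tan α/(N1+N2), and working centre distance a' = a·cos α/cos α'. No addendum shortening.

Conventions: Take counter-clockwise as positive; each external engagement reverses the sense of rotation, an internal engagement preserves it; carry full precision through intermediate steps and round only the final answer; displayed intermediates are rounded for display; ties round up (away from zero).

1.6521

class = single-mesh tooth geometry [involute pair 20T × 27T, m = 2.609]
base radii: r_b1 = 24.738150, r_b2 = 33.396502
tip radii: r_a1 = 28.699000, r_a2 = 37.830500
no profile shift: α' = α, a' = a
action lengths: √(r_a1²−r_b1²) = 14.548421, √(r_a2²−r_b2²) = 17.771336
base pitch p_b = π·m·cos α = 7.771719
CR = (14.548421 + 17.771336 − 61.311500·sin 18.52500°)/7.771719 = 1.652140
contact ratio ≈ 1.6521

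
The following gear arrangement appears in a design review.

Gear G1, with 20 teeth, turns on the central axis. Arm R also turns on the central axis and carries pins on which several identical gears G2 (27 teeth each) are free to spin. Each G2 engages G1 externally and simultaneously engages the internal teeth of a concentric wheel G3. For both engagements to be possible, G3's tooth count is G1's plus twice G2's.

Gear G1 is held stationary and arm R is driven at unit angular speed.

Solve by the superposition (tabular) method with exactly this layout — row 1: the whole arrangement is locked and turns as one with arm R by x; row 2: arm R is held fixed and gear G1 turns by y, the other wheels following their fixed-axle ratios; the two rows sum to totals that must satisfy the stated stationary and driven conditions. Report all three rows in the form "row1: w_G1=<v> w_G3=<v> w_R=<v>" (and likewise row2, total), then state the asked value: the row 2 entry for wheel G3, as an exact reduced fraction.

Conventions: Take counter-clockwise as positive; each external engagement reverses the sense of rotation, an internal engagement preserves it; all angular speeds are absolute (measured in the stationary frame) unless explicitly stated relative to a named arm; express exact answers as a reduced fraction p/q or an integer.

recognized (axles ride arm R): planetary set, 20/27/74 teeth
row 1 — lock + rotate with arm: ω_sun = ω_ring = ω_arm = x
row 2 — arm fixed, fixed-axis ratios: sun y, ring −(20/74)·y, arm 0
boundary: total ω_sun = x + y = 0 and total ω_arm = x = 1  ⇒  y = -1, x = 1
row 2 ring = −(20/74)·(-1) = 10/37
totals (row 1 + row 2): sun 1 + (-1) = 0, ring 1 + 10/37 = 47/37, arm 1 + 0 = 1
asked cell (row2, ring) = 10/37

row1: w_G1=1 w_G3=1 w_R=1
row2: w_G1=-1 w_G3=10/37 w_R=0
total: w_G1=0 w_G3=47/37 w_R=1
asked value: 10/37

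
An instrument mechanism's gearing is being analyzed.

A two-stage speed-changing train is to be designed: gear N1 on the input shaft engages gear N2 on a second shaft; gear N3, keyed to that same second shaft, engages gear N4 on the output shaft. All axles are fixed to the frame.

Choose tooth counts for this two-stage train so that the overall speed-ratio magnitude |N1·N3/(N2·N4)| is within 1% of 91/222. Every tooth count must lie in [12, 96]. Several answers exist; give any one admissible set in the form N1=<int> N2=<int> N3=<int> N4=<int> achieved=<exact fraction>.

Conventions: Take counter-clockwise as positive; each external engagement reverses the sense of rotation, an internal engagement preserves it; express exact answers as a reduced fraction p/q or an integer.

topology: fixed-axis compound train — 2 stages, target 91/222
target = 91/222 in lowest terms: an exact hit needs N1·N3 = k·91 and N2·N4 = k·222 for one integer k, every count in [12, 96]; additionally prefer no 1:1 stage (N1 ≠ N2, N3 ≠ N4)
k = 1: no 1:1-free in-range split of k·91 and k·222 into factor pairs; take k = 2
k = 2: N1·N3 = 182 = 13·14, N2·N4 = 444 = 12·37
achieved = 13·14/(12·37) = 91/222; |achieved − target| = 0 ≤ 91/22200 ✓

N1=13 N2=12 N3=14 N4=37 achieved=91/222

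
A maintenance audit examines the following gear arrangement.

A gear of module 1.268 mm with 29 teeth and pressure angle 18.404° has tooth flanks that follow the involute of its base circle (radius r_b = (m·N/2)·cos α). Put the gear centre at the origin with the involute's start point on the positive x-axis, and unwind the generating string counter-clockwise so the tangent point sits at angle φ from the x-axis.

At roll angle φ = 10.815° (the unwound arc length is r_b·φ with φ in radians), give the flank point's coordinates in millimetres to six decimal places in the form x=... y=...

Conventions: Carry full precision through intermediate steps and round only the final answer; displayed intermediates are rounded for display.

x=17.753654 y=0.038970

single-mesh involute tooth geometry (29T wheel at module 1.268)
pitch radius r_p = m·N/2 = 1.268·29/2 = 18.386000
base radius r_b = r_p·cos α = 18.386000·cos 18.404° = 17.445629
roll angle φ = 10.815° = 0.18875736 rad
x = r_b·(cos φ + φ·sin φ) = 17.753654
y = r_b·(sin φ − φ·cos φ) = 0.038970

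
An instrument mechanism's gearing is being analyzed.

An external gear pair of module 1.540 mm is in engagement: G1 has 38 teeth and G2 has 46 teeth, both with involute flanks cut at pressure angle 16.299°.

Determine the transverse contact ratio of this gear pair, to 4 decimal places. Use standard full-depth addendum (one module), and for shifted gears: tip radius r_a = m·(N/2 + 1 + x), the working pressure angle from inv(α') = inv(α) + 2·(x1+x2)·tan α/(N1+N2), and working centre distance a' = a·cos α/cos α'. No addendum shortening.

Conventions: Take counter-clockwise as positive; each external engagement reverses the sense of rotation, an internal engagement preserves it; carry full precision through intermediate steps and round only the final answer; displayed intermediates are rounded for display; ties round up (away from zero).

1.9370

class = single-mesh tooth geometry [involute pair 38T × 46T, m = 1.540]
base radii: r_b1 = 28.084046, r_b2 = 33.996477
tip radii: r_a1 = 30.800000, r_a2 = 36.960000
no profile shift: α' = α, a' = a
action lengths: √(r_a1²−r_b1²) = 12.646199, √(r_a2²−r_b2²) = 14.501074
base pitch p_b = π·m·cos α = 4.643612
CR = (12.646199 + 14.501074 − 64.680000·sin 16.29900°)/4.643612 = 1.937034
contact ratio ≈ 1.9370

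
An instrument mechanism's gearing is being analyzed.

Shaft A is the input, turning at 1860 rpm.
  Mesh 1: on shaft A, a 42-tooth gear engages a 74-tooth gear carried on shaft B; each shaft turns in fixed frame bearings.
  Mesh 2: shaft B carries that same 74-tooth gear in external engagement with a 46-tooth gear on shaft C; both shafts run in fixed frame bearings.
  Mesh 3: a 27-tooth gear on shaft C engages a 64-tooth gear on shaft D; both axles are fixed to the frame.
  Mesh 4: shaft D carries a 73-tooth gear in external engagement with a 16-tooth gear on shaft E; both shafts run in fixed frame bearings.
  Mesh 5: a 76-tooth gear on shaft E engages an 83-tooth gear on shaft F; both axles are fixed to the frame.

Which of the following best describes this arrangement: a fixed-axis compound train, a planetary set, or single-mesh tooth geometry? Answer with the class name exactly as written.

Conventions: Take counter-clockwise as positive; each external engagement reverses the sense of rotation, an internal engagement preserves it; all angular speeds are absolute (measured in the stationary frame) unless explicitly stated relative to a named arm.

fixed-axis compound train

class = fixed-axis compound train [5 meshes; 5 ratios multiply, 5 sense flips]
classification: fixed-axis compound train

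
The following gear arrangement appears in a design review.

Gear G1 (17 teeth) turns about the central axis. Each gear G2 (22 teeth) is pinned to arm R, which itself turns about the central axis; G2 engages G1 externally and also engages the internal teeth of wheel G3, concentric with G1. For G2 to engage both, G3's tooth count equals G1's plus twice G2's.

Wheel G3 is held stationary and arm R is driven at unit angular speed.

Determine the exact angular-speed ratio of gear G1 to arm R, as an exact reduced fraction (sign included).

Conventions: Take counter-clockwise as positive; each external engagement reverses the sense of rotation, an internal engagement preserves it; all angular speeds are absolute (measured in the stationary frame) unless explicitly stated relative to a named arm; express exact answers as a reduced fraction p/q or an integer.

78/17

planetary set (17T centre, 22T on arm, 61T internal) — Willis relation
ring teeth: 17 + 2·22 = 61
17(ω_sun−ω_arm) = −61(ω_ring−ω_arm),  ω_ring = 0, ω_arm = 1
ω_sun = 1 − (61/17)(0−1) = 78/17
ω_out/ω_in = 78/17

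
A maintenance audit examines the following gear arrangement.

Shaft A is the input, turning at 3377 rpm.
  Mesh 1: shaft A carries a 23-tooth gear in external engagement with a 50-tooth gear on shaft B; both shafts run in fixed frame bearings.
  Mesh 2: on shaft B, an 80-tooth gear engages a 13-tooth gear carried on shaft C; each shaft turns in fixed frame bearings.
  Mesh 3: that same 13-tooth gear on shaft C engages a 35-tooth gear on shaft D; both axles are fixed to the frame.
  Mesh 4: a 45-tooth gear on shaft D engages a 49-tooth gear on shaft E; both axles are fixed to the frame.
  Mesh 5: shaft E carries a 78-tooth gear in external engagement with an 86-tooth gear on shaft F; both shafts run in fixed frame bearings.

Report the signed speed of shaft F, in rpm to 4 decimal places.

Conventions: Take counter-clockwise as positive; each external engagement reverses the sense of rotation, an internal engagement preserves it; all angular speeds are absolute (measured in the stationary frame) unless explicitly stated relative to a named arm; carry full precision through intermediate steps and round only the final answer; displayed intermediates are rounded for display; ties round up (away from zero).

topology: fixed-axis compound train — 5 meshes, A→F
mesh 1 [23T→50T]: ω = 3377.0000×23/50 = 1553.4200 rpm, sense flips to −
mesh 2 [80T→13T]: ω = 1553.4200×80/13 = 9559.5077 rpm, sense flips to +
mesh 3 [13T→35T]: ω = 9559.5077×13/35 = 3550.6743 rpm, sense flips to −
mesh 4 [45T→49T]: ω = 3550.6743×45/49 = 3260.8233 rpm, sense flips to +
mesh 5 [78T→86T]: ω = 3260.8233×78/86 = 2957.4909 rpm, sense flips to −
signed output speed = -2957.4909 rpm

-2957.4909 rpm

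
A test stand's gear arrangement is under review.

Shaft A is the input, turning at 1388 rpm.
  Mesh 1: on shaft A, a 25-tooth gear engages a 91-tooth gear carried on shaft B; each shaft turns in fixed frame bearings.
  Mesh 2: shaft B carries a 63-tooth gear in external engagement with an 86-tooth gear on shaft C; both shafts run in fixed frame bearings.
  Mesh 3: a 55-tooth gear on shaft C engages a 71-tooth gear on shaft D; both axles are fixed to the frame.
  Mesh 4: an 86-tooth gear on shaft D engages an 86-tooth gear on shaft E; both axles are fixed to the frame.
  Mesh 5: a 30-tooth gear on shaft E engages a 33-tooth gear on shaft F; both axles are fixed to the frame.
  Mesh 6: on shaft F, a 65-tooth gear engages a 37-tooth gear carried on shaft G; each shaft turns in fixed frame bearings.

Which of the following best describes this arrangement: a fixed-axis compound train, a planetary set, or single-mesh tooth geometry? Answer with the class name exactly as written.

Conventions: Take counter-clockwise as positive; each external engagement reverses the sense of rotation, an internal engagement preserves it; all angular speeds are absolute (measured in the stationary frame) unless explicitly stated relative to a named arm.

class = fixed-axis compound train [6 meshes; 6 ratios multiply, 6 sense flips]
classification: fixed-axis compound train

fixed-axis compound train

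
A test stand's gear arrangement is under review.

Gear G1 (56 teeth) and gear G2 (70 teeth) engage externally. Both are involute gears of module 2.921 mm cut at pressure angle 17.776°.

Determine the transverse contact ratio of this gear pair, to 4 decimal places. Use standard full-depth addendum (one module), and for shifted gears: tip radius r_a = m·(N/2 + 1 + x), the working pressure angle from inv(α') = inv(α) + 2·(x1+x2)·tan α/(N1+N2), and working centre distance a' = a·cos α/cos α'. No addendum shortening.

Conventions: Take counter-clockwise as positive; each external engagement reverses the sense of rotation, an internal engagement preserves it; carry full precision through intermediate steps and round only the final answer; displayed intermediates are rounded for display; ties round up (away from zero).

topology: single-mesh involute geometry — m = 2.921, 56T/70T pair
base radii: r_b1 = 77.883225, r_b2 = 97.354031
tip radii: r_a1 = 84.709000, r_a2 = 105.156000
no profile shift: α' = α, a' = a
action lengths: √(r_a1²−r_b1²) = 33.313931, √(r_a2²−r_b2²) = 39.748924
base pitch p_b = π·m·cos α = 8.738477
CR = (33.313931 + 39.748924 − 184.023000·sin 17.77600°)/8.738477 = 1.931834
contact ratio ≈ 1.9318

1.9318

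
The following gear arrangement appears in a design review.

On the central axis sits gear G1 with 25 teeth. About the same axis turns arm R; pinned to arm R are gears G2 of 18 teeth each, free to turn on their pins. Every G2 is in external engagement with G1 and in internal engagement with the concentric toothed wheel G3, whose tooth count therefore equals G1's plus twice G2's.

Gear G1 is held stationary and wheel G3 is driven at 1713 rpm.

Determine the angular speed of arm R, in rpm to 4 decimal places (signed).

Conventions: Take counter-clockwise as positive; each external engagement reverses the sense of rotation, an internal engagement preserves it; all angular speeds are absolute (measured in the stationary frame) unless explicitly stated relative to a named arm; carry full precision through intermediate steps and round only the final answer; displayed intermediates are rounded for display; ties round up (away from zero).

topology: planetary set — G1 25T / G2 18T / G3 61T, arm = carrier (Willis)
normalise by the input: solve with ω_ring = 1, then scale by 1713 rpm
ring teeth: 25 + 2·18 = 61
25(ω_sun−ω_arm) = −61(ω_ring−ω_arm),  ω_sun = 0, ω_ring = 1
25(0−ω_arm) = −61(1−ω_arm)  ⇒  86·ω_arm = 61  ⇒  ω_arm = 61/86
scale: ω_arm = 61/86 × 1713 rpm = +1215.0349 rpm

+1215.0349 rpm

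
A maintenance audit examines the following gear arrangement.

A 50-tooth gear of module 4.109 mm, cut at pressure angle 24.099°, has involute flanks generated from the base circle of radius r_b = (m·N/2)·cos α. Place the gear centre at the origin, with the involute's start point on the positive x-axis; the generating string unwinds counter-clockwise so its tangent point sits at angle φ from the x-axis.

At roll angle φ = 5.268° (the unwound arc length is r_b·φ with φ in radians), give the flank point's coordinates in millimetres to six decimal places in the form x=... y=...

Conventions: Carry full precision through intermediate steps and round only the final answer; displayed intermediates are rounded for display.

x=94.167144 y=0.024275

single-mesh involute tooth geometry (50T wheel at module 4.109)
pitch radius r_p = m·N/2 = 4.109·50/2 = 102.725000
base radius r_b = r_p·cos α = 102.725000·cos 24.099° = 93.771623
roll angle φ = 5.268° = 0.09194394 rad
x = r_b·(cos φ + φ·sin φ) = 94.167144
y = r_b·(sin φ − φ·cos φ) = 0.024275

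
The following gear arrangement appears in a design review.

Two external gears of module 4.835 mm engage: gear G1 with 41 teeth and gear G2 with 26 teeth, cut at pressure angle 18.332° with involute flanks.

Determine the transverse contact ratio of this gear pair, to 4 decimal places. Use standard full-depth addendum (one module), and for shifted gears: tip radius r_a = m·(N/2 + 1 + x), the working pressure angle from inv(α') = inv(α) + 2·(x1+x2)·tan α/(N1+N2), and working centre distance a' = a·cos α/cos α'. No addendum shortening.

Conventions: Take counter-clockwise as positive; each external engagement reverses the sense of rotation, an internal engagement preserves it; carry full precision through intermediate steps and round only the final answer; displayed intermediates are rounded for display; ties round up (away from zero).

class = single-mesh tooth geometry [involute pair 41T × 26T, m = 4.835]
base radii: r_b1 = 94.087283, r_b2 = 59.665106
tip radii: r_a1 = 103.952500, r_a2 = 67.690000
no profile shift: α' = α, a' = a
action lengths: √(r_a1²−r_b1²) = 44.200740, √(r_a2²−r_b2²) = 31.968909
base pitch p_b = π·m·cos α = 14.418728
CR = (44.200740 + 31.968909 − 161.972500·sin 18.33200°)/14.418728 = 1.749504
contact ratio ≈ 1.7495

1.7495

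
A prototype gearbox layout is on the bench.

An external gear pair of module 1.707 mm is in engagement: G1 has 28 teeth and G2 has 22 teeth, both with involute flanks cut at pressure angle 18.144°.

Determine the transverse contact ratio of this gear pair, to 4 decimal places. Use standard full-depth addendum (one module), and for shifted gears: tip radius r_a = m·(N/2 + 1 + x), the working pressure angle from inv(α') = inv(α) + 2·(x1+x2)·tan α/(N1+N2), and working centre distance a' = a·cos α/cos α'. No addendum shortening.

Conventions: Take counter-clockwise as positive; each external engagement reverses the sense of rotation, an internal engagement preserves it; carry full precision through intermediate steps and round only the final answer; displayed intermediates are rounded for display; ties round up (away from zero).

1.6872

single-mesh involute tooth geometry (28T engaging 22T at module 1.707)
base radii: r_b1 = 22.709717, r_b2 = 17.843349
tip radii: r_a1 = 25.605000, r_a2 = 20.484000
no profile shift: α' = α, a' = a
action lengths: √(r_a1²−r_b1²) = 11.827290, √(r_a2²−r_b2²) = 10.060276
base pitch p_b = π·m·cos α = 5.096048
CR = (11.827290 + 10.060276 − 42.675000·sin 18.14400°)/5.096048 = 1.687249
contact ratio ≈ 1.6872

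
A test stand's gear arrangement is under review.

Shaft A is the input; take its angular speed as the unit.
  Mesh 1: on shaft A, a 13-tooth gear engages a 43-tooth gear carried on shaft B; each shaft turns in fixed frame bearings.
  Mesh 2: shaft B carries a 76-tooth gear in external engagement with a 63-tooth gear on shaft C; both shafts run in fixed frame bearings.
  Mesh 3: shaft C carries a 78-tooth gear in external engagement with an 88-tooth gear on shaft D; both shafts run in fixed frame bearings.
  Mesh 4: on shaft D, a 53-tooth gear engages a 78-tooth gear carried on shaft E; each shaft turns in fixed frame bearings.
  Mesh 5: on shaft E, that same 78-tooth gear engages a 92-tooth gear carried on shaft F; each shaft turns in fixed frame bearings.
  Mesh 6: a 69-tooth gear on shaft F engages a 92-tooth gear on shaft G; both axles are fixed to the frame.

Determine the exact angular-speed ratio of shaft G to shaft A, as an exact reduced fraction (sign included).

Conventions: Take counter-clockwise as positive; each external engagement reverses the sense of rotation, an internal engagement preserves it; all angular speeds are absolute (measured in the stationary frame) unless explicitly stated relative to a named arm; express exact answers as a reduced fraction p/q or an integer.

class = fixed-axis compound train [6 meshes; 6 ratios multiply, 6 sense flips]
mesh 1 [13T→43T]: running ratio 13/43, sense −
mesh 2 [76T→63T]: running ratio 988/2709, sense +
mesh 3 [78T→88T]: running ratio 3211/9933, sense −
mesh 4 [53T→78T]: running ratio 13091/59598, sense +
mesh 5 [78T→92T]: running ratio 170183/913836, sense −
mesh 6 [69T→92T]: running ratio 170183/1218448, sense +
ω_out/ω_in = 170183/1218448

170183/1218448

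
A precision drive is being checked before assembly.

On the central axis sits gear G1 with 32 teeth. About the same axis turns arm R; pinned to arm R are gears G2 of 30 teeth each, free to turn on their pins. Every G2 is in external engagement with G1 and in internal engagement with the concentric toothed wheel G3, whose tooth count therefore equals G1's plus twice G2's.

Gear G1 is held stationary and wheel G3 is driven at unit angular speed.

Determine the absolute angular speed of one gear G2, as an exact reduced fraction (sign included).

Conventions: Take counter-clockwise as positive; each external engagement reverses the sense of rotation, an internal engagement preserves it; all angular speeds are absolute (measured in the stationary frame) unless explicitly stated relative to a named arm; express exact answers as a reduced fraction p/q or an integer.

class = planetary set [G3 = 32+2·30 = 92; Willis about the carrier]
ring teeth: 32 + 2·30 = 92
32(ω_sun−ω_arm) = −92(ω_ring−ω_arm),  ω_sun = 0, ω_ring = 1
32(0−ω_arm) = −92(1−ω_arm)  ⇒  124·ω_arm = 92  ⇒  ω_arm = 23/31
sun–planet mesh: 32·(0−23/31) = −30·(ω_p−ω_arm)  ⇒  ω_p−ω_arm = 368/465
ω_p = 23/31 + 368/465 = 23/15
exact speed ratio = 23/15

23/15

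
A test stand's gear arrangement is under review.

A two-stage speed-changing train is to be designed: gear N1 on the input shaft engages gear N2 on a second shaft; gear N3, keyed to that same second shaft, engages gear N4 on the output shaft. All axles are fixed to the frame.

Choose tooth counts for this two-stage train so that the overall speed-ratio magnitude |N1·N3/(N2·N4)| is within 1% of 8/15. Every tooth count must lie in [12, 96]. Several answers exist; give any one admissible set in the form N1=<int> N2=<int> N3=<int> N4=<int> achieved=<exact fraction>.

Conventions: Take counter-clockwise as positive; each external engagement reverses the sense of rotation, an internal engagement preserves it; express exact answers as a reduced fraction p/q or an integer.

N1=12 N2=15 N3=12 N4=18 achieved=8/15

design class (target 8/15): fixed-axis compound train
target = 8/15 in lowest terms: an exact hit needs N1·N3 = k·8 and N2·N4 = k·15 for one integer k, every count in [12, 96]; additionally prefer no 1:1 stage (N1 ≠ N2, N3 ≠ N4)
k = 1…17: no 1:1-free in-range split of k·8 and k·15 into factor pairs; take k = 18
k = 18: N1·N3 = 144 = 12·12, N2·N4 = 270 = 15·18
achieved = 12·12/(15·18) = 8/15; |achieved − target| = 0 ≤ 2/375 ✓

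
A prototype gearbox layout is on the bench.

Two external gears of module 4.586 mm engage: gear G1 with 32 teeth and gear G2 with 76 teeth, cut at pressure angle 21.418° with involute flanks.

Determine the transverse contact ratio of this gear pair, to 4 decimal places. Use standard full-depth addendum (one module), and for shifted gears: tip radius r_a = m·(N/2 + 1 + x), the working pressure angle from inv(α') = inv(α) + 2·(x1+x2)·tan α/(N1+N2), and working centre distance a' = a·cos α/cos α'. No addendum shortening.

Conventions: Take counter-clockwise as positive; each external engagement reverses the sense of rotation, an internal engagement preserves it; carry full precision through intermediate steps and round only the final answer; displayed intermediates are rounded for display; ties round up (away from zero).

1.6729

topology: single-mesh involute geometry — m = 4.586, 32T/76T pair
base radii: r_b1 = 68.308737, r_b2 = 162.233251
tip radii: r_a1 = 77.962000, r_a2 = 178.854000
no profile shift: α' = α, a' = a
action lengths: √(r_a1²−r_b1²) = 37.576454, √(r_a2²−r_b2²) = 75.293597
base pitch p_b = π·m·cos α = 13.412389
CR = (37.576454 + 75.293597 − 247.644000·sin 21.41800°)/13.412389 = 1.672936
contact ratio ≈ 1.6729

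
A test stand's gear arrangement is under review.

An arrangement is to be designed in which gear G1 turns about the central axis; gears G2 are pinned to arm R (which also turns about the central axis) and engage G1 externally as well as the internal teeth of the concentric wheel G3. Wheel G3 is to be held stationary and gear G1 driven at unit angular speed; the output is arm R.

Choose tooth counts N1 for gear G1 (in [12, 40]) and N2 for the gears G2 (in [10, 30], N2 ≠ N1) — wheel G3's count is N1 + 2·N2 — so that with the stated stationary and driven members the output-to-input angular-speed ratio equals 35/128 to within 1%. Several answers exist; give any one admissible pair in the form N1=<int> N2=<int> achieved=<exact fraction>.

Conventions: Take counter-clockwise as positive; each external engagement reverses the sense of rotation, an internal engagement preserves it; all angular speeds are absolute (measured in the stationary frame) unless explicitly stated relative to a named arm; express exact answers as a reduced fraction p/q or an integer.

class = planetary set [ratio 35/128 wanted; Willis about the carrier]
Willis with ω_ring = 0: ω_arm/ω_sun = N1/(N1+N3); set equal to 35/128  ⇒  N3/N1 = 1/(35/128) − 1 = 93/35
N3 = N1 + 2·N2  ⇒  N2/N1 = (N3/N1 − 1)/2 = (93/35 − 1)/2 = 29/35
smallest multiple with N1 ≥ 12 and N2 ≥ 10: k = 1  ⇒  N1 = 1·35 = 35, N2 = 1·29 = 29 (N1 ≤ 40, N2 ≤ 30, N2 ≠ N1 ✓), N3 = 35 + 2·29 = 93
check: N1/(N1+N3) with N1 = 35, N3 = 93 gives 35/128; |achieved − target| = 0 ≤ 7/2560 ✓

N1=35 N2=29 achieved=35/128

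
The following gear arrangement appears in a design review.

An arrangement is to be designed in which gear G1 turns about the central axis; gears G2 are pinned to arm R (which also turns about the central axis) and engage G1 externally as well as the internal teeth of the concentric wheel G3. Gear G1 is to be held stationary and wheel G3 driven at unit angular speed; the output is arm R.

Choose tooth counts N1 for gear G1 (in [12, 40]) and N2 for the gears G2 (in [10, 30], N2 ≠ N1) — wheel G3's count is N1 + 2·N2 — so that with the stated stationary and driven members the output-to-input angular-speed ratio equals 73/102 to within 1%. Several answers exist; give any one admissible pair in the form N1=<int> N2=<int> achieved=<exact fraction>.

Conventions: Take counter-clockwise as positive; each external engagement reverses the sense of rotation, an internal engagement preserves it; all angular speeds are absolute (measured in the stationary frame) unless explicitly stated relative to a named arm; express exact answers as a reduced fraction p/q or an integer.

design class (target 73/102): planetary set
Willis with ω_sun = 0: ω_arm/ω_ring = N3/(N1+N3); set equal to 73/102  ⇒  N3/N1 = (73/102)/(1 − 73/102) = 73/29
N3 = N1 + 2·N2  ⇒  N2/N1 = (N3/N1 − 1)/2 = (73/29 − 1)/2 = 22/29
smallest multiple with N1 ≥ 12 and N2 ≥ 10: k = 1  ⇒  N1 = 1·29 = 29, N2 = 1·22 = 22 (N1 ≤ 40, N2 ≤ 30, N2 ≠ N1 ✓), N3 = 29 + 2·22 = 73
check: N3/(N1+N3) with N1 = 29, N3 = 73 gives 73/102; |achieved − target| = 0 ≤ 73/10200 ✓

N1=29 N2=22 achieved=73/102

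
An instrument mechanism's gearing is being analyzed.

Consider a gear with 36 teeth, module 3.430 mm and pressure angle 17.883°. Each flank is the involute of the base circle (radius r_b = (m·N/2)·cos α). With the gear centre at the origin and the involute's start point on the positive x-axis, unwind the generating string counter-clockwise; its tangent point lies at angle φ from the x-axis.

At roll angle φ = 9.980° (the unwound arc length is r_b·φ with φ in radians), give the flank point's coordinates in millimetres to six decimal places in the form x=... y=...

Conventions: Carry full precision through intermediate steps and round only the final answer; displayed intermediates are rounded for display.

x=59.641662 y=0.103192

topology: single-mesh involute geometry — m = 3.430, N = 36
pitch radius r_p = m·N/2 = 3.430·36/2 = 61.740000
base radius r_b = r_p·cos α = 61.740000·cos 17.883° = 58.757066
roll angle φ = 9.980° = 0.17418386 rad
x = r_b·(cos φ + φ·sin φ) = 59.641662
y = r_b·(sin φ − φ·cos φ) = 0.103192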